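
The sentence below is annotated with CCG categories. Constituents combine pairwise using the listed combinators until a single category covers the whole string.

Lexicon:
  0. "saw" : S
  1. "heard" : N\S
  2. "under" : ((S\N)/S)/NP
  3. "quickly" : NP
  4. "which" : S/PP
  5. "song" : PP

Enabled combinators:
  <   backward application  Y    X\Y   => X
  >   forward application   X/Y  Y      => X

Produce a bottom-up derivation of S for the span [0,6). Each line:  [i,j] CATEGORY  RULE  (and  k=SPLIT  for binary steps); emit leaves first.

[0,1] S  lex  "saw"
[1,2] N\S  lex  "heard"
[0,2] N  <  k=1
[2,3] ((S\N)/S)/NP  lex  "under"
[3,4] NP  lex  "quickly"
[2,4] (S\N)/S  >  k=3
[4,5] S/PP  lex  "which"
[5,6] PP  lex  "song"
[4,6] S  >  k=5
[2,6] S\N  >  k=4
[0,6] S  <  k=2

[0,6] S   <
  [0,2] N   <
    [0,1] "saw" : S
    [1,2] "heard" : N\S
  [2,6] S\N   >
    [2,4] (S\N)/S   >
      [2,3] "under" : ((S\N)/S)/NP
      [3,4] "quickly" : NP
    [4,6] S   >
      [4,5] "which" : S/PP
      [5,6] "song" : PP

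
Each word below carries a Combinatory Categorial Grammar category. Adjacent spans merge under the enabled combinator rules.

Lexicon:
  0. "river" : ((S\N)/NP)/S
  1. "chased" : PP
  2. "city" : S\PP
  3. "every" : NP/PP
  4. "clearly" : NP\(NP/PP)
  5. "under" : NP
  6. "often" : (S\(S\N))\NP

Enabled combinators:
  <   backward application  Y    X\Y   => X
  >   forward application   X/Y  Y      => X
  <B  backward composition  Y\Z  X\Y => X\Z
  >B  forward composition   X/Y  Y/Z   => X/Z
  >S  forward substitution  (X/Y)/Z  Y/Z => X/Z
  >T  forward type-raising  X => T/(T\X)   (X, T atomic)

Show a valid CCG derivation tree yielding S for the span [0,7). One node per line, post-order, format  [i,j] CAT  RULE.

[0,1] ((S\N)/NP)/S  lex  "river"
[1,2] PP  lex  "chased"
[1,2] S/(S\PP)  >T
[2,3] S\PP  lex  "city"
[1,3] S  >  k=2
[0,3] (S\N)/NP  >  k=1
[3,4] NP/PP  lex  "every"
[4,5] NP\(NP/PP)  lex  "clearly"
[3,5] NP  <  k=4
[0,5] S\N  >  k=3
[5,6] NP  lex  "under"
[6,7] (S\(S\N))\NP  lex  "often"
[5,7] S\(S\N)  <  k=6
[0,7] S  <  k=5

[0,7] S   <
  [0,5] S\N   >
    [0,3] (S\N)/NP   >
      [0,1] "river" : ((S\N)/NP)/S
      [1,3] S   >
        [1,2] S/(S\PP)   >T
          [1,2] "chased" : PP
        [2,3] "city" : S\PP
    [3,5] NP   <
      [3,4] "every" : NP/PP
      [4,5] "clearly" : NP\(NP/PP)
  [5,7] S\(S\N)   <
    [5,6] "under" : NP
    [6,7] "often" : (S\(S\N))\NP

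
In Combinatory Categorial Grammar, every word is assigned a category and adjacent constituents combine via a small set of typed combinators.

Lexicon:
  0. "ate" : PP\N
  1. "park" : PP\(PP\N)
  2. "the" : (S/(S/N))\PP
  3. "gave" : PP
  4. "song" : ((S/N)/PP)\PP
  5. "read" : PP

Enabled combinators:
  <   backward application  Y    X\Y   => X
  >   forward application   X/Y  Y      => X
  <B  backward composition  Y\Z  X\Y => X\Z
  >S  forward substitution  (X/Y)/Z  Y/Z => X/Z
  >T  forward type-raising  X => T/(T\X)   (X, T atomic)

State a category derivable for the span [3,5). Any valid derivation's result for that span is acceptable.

[0,6] S   >
  [0,3] S/(S/N)   <
    [0,2] PP   <
      [0,1] "ate" : PP\N
      [1,2] "park" : PP\(PP\N)
    [2,3] "the" : (S/(S/N))\PP
  [3,6] S/N   >
    [3,5] (S/N)/PP   <
      [3,4] "gave" : PP
      [4,5] "song" : ((S/N)/PP)\PP
    [5,6] "read" : PP

(S/N)/PP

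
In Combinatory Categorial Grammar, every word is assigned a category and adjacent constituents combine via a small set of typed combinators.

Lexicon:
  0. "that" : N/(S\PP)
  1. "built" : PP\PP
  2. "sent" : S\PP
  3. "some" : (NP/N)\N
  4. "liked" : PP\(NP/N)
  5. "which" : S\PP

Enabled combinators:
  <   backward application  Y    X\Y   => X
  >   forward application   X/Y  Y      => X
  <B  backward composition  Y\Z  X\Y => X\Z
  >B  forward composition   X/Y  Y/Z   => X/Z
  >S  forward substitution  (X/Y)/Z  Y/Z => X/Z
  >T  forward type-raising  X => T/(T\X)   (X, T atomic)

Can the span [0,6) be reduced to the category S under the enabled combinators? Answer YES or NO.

YES

[0,6] S   <
  [0,5] PP   <
    [0,3] N   >
      [0,1] "that" : N/(S\PP)
      [1,3] S\PP   <B
        [1,2] "built" : PP\PP
        [2,3] "sent" : S\PP
    [3,5] PP\N   <B
      [3,4] "some" : (NP/N)\N
      [4,5] "liked" : PP\(NP/N)
  [5,6] "which" : S\PP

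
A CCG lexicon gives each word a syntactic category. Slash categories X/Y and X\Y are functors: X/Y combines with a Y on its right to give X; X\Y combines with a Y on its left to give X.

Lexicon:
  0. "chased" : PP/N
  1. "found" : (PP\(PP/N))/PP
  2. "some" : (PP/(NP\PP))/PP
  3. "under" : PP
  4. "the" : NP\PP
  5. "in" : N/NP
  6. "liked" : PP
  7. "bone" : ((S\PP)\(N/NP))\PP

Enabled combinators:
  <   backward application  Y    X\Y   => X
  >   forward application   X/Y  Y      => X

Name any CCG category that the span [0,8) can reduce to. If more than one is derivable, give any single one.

[0,8] S   <
  [0,5] PP   <
    [0,1] "chased" : PP/N
    [1,5] PP\(PP/N)   >
      [1,2] "found" : (PP\(PP/N))/PP
      [2,5] PP   >
        [2,4] PP/(NP\PP)   >
          [2,3] "some" : (PP/(NP\PP))/PP
          [3,4] "under" : PP
        [4,5] "the" : NP\PP
  [5,8] S\PP   <
    [5,6] "in" : N/NP
    [6,8] (S\PP)\(N/NP)   <
      [6,7] "liked" : PP
      [7,8] "bone" : ((S\PP)\(N/NP))\PP

S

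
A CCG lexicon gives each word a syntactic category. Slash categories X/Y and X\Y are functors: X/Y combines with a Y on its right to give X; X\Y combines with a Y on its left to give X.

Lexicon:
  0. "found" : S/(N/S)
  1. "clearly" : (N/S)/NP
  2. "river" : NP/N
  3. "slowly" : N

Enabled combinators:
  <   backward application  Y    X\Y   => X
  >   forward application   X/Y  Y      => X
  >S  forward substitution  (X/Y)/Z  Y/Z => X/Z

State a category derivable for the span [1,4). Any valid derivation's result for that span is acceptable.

[0,4] S   >
  [0,1] "found" : S/(N/S)
  [1,4] N/S   >
    [1,2] "clearly" : (N/S)/NP
    [2,4] NP   >
      [2,3] "river" : NP/N
      [3,4] "slowly" : N

N/S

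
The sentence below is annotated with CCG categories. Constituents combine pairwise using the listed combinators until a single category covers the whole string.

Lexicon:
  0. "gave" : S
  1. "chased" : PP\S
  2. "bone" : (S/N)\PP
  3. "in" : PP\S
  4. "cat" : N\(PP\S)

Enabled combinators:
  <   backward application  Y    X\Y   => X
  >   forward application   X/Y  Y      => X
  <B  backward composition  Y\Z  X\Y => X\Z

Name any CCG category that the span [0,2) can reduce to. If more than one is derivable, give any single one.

PP

[0,5] S   >
  [0,3] S/N   <
    [0,2] PP   <
      [0,1] "gave" : S
      [1,2] "chased" : PP\S
    [2,3] "bone" : (S/N)\PP
  [3,5] N   <
    [3,4] "in" : PP\S
    [4,5] "cat" : N\(PP\S)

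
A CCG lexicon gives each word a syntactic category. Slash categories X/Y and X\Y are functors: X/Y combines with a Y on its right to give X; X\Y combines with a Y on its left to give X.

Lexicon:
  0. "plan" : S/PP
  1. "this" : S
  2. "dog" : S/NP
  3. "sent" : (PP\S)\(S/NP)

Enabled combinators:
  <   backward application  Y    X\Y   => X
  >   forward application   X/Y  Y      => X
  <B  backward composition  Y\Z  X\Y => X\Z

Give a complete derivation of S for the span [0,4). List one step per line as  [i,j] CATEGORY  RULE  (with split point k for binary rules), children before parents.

[0,4] S   >
  [0,1] "plan" : S/PP
  [1,4] PP   <
    [1,2] "this" : S
    [2,4] PP\S   <
      [2,3] "dog" : S/NP
      [3,4] "sent" : (PP\S)\(S/NP)

[0,1] S/PP  lex  "plan"
[1,2] S  lex  "this"
[2,3] S/NP  lex  "dog"
[3,4] (PP\S)\(S/NP)  lex  "sent"
[2,4] PP\S  <  k=3
[1,4] PP  <  k=2
[0,4] S  >  k=1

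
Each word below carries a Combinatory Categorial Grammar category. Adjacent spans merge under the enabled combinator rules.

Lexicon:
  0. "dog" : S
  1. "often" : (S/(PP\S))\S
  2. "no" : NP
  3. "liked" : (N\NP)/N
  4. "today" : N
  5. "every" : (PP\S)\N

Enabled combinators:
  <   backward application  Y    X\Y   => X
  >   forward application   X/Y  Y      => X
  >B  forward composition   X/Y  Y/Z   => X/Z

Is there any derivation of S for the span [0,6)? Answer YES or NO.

YES

[0,6] S   >
  [0,2] S/(PP\S)   <
    [0,1] "dog" : S
    [1,2] "often" : (S/(PP\S))\S
  [2,6] PP\S   <
    [2,5] N   <
      [2,3] "no" : NP
      [3,5] N\NP   >
        [3,4] "liked" : (N\NP)/N
        [4,5] "today" : N
    [5,6] "every" : (PP\S)\N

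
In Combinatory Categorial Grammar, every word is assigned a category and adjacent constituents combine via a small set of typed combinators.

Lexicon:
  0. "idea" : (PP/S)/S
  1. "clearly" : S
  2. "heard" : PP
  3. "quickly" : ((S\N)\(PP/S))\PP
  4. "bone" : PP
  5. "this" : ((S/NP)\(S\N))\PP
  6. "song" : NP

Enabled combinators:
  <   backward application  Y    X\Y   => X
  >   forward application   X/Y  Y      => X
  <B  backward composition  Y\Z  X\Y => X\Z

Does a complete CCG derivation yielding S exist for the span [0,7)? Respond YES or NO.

[0,7] S   >
  [0,6] S/NP   <
    [0,4] S\N   <
      [0,2] PP/S   >
        [0,1] "idea" : (PP/S)/S
        [1,2] "clearly" : S
      [2,4] (S\N)\(PP/S)   <
        [2,3] "heard" : PP
        [3,4] "quickly" : ((S\N)\(PP/S))\PP
    [4,6] (S/NP)\(S\N)   <
      [4,5] "bone" : PP
      [5,6] "this" : ((S/NP)\(S\N))\PP
  [6,7] "song" : NP

YES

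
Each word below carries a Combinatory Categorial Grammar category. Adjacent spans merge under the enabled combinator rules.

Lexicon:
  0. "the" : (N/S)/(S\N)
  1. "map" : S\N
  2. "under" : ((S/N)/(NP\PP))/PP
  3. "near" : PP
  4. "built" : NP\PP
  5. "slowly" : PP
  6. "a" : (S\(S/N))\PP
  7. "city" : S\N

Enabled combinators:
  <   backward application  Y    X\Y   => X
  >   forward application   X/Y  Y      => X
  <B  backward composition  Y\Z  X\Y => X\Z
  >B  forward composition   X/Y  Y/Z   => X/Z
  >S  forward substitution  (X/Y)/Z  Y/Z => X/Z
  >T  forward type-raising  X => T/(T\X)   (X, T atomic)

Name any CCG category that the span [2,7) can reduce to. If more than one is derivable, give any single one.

[0,8] S   <
  [0,7] N   >
    [0,2] N/S   >
      [0,1] "the" : (N/S)/(S\N)
      [1,2] "map" : S\N
    [2,7] S   <
      [2,5] S/N   >
        [2,4] (S/N)/(NP\PP)   >
          [2,3] "under" : ((S/N)/(NP\PP))/PP
          [3,4] "near" : PP
        [4,5] "built" : NP\PP
      [5,7] S\(S/N)   <
        [5,6] "slowly" : PP
        [6,7] "a" : (S\(S/N))\PP
  [7,8] "city" : S\N

S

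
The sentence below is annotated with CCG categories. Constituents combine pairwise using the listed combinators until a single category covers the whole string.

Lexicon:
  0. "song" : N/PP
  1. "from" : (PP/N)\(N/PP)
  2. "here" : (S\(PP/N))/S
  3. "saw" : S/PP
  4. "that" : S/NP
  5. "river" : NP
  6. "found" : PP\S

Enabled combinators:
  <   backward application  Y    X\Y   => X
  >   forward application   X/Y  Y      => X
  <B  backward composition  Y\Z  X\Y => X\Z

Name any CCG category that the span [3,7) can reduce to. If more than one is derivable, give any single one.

S

[0,7] S   <
  [0,2] PP/N   <
    [0,1] "song" : N/PP
    [1,2] "from" : (PP/N)\(N/PP)
  [2,7] S\(PP/N)   >
    [2,3] "here" : (S\(PP/N))/S
    [3,7] S   >
      [3,4] "saw" : S/PP
      [4,7] PP   <
        [4,6] S   >
          [4,5] "that" : S/NP
          [5,6] "river" : NP
        [6,7] "found" : PP\S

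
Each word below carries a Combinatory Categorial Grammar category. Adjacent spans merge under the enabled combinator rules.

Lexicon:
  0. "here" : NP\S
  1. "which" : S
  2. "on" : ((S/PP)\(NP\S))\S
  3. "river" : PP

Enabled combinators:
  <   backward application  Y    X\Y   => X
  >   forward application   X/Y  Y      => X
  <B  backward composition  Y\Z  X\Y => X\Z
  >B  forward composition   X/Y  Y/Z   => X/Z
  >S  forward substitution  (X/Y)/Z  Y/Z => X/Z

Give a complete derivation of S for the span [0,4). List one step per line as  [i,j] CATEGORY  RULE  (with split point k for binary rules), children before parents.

[0,4] S   >
  [0,3] S/PP   <
    [0,1] "here" : NP\S
    [1,3] (S/PP)\(NP\S)   <
      [1,2] "which" : S
      [2,3] "on" : ((S/PP)\(NP\S))\S
  [3,4] "river" : PP

[0,1] NP\S  lex  "here"
[1,2] S  lex  "which"
[2,3] ((S/PP)\(NP\S))\S  lex  "on"
[1,3] (S/PP)\(NP\S)  <  k=2
[0,3] S/PP  <  k=1
[3,4] PP  lex  "river"
[0,4] S  >  k=3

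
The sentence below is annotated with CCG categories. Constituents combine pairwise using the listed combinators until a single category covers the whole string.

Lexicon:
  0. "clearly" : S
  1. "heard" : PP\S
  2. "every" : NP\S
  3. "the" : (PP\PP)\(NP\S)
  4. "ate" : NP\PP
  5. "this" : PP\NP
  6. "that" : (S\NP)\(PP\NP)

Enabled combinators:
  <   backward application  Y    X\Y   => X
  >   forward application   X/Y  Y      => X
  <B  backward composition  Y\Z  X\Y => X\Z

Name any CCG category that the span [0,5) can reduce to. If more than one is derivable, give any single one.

[0,7] S   <
  [0,5] NP   <
    [0,2] PP   <
      [0,1] "clearly" : S
      [1,2] "heard" : PP\S
    [2,5] NP\PP   <B
      [2,4] PP\PP   <
        [2,3] "every" : NP\S
        [3,4] "the" : (PP\PP)\(NP\S)
      [4,5] "ate" : NP\PP
  [5,7] S\NP   <
    [5,6] "this" : PP\NP
    [6,7] "that" : (S\NP)\(PP\NP)

NP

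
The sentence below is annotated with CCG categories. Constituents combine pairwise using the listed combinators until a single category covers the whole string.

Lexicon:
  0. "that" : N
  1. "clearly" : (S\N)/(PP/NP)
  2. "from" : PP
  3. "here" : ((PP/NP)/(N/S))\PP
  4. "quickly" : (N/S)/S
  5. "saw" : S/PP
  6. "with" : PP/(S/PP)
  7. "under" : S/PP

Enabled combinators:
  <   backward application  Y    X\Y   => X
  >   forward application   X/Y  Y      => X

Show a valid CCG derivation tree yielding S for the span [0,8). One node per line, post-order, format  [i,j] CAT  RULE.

[0,1] N  lex  "that"
[1,2] (S\N)/(PP/NP)  lex  "clearly"
[2,3] PP  lex  "from"
[3,4] ((PP/NP)/(N/S))\PP  lex  "here"
[2,4] (PP/NP)/(N/S)  <  k=3
[4,5] (N/S)/S  lex  "quickly"
[5,6] S/PP  lex  "saw"
[6,7] PP/(S/PP)  lex  "with"
[7,8] S/PP  lex  "under"
[6,8] PP  >  k=7
[5,8] S  >  k=6
[4,8] N/S  >  k=5
[2,8] PP/NP  >  k=4
[1,8] S\N  >  k=2
[0,8] S  <  k=1

[0,8] S   <
  [0,1] "that" : N
  [1,8] S\N   >
    [1,2] "clearly" : (S\N)/(PP/NP)
    [2,8] PP/NP   >
      [2,4] (PP/NP)/(N/S)   <
        [2,3] "from" : PP
        [3,4] "here" : ((PP/NP)/(N/S))\PP
      [4,8] N/S   >
        [4,5] "quickly" : (N/S)/S
        [5,8] S   >
          [5,6] "saw" : S/PP
          [6,8] PP   >
            [6,7] "with" : PP/(S/PP)
            [7,8] "under" : S/PP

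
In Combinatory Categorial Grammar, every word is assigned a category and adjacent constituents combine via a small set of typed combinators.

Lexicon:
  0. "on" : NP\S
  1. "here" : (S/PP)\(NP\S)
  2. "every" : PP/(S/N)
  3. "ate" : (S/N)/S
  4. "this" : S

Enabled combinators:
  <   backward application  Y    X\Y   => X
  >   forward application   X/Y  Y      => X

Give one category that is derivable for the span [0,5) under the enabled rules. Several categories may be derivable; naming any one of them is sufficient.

S

[0,5] S   >
  [0,2] S/PP   <
    [0,1] "on" : NP\S
    [1,2] "here" : (S/PP)\(NP\S)
  [2,5] PP   >
    [2,3] "every" : PP/(S/N)
    [3,5] S/N   >
      [3,4] "ate" : (S/N)/S
      [4,5] "this" : S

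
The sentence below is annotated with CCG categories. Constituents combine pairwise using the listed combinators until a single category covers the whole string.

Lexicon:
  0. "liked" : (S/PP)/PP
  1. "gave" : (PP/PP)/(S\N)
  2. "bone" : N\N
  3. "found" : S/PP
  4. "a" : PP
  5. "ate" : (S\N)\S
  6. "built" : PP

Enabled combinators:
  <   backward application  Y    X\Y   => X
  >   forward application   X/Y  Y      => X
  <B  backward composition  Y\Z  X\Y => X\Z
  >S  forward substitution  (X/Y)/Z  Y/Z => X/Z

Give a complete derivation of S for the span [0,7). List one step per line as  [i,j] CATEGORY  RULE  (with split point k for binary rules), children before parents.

[0,7] S   >
  [0,6] S/PP   >S
    [0,1] "liked" : (S/PP)/PP
    [1,6] PP/PP   >
      [1,2] "gave" : (PP/PP)/(S\N)
      [2,6] S\N   <B
        [2,3] "bone" : N\N
        [3,6] S\N   <
          [3,5] S   >
            [3,4] "found" : S/PP
            [4,5] "a" : PP
          [5,6] "ate" : (S\N)\S
  [6,7] "built" : PP

[0,1] (S/PP)/PP  lex  "liked"
[1,2] (PP/PP)/(S\N)  lex  "gave"
[2,3] N\N  lex  "bone"
[3,4] S/PP  lex  "found"
[4,5] PP  lex  "a"
[3,5] S  >  k=4
[5,6] (S\N)\S  lex  "ate"
[3,6] S\N  <  k=5
[2,6] S\N  <B  k=3
[1,6] PP/PP  >  k=2
[0,6] S/PP  >S  k=1
[6,7] PP  lex  "built"
[0,7] S  >  k=6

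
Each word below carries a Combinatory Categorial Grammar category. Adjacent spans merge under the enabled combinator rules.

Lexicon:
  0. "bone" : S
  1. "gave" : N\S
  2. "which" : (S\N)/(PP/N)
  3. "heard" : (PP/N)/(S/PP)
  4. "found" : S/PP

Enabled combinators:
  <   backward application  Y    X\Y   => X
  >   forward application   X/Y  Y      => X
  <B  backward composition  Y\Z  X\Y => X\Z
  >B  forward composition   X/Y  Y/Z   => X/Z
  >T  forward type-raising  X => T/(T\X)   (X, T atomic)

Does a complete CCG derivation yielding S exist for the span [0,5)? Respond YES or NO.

[0,5] S   <
  [0,2] N   >
    [0,1] N/(N\S)   >T
      [0,1] "bone" : S
    [1,2] "gave" : N\S
  [2,5] S\N   >
    [2,3] "which" : (S\N)/(PP/N)
    [3,5] PP/N   >
      [3,4] "heard" : (PP/N)/(S/PP)
      [4,5] "found" : S/PP

YES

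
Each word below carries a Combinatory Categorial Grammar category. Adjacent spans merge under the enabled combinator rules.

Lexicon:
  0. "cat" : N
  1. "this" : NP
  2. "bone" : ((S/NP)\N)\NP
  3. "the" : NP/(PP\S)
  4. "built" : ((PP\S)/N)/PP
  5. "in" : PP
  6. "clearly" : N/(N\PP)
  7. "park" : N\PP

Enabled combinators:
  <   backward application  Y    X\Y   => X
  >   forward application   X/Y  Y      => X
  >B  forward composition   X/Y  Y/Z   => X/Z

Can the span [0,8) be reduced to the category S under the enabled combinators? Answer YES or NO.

YES

[0,8] S   >
  [0,6] S/N   >B
    [0,3] S/NP   <
      [0,1] "cat" : N
      [1,3] (S/NP)\N   <
        [1,2] "this" : NP
        [2,3] "bone" : ((S/NP)\N)\NP
    [3,6] NP/N   >B
      [3,4] "the" : NP/(PP\S)
      [4,6] (PP\S)/N   >
        [4,5] "built" : ((PP\S)/N)/PP
        [5,6] "in" : PP
  [6,8] N   >
    [6,7] "clearly" : N/(N\PP)
    [7,8] "park" : N\PP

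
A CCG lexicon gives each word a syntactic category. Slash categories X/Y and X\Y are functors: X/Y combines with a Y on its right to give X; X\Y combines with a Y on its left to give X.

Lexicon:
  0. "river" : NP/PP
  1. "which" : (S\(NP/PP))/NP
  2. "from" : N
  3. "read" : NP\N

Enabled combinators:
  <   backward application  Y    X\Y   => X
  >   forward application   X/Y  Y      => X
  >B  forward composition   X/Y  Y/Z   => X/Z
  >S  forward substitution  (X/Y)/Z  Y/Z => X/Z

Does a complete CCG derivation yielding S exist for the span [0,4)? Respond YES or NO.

[0,4] S   <
  [0,1] "river" : NP/PP
  [1,4] S\(NP/PP)   >
    [1,2] "which" : (S\(NP/PP))/NP
    [2,4] NP   <
      [2,3] "from" : N
      [3,4] "read" : NP\N

YES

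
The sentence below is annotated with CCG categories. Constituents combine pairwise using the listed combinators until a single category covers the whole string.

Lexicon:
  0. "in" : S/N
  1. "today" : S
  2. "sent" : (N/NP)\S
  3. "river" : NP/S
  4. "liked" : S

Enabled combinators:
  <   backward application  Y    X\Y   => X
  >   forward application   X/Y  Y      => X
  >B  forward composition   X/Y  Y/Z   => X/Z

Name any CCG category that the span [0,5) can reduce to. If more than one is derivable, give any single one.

S

[0,5] S   >
  [0,3] S/NP   >B
    [0,1] "in" : S/N
    [1,3] N/NP   <
      [1,2] "today" : S
      [2,3] "sent" : (N/NP)\S
  [3,5] NP   >
    [3,4] "river" : NP/S
    [4,5] "liked" : S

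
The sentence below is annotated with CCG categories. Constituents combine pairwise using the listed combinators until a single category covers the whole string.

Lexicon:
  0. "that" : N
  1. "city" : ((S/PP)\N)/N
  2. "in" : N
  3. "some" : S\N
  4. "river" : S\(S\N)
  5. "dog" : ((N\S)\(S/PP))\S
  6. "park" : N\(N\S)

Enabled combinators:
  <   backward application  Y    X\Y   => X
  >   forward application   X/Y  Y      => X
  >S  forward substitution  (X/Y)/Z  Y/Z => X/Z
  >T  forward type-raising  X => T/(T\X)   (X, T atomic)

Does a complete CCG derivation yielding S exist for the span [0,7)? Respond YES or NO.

NO

N ((S/PP)\N)/N N S\N S\(S\N) ((N\S)\(S/PP))\S N\(N\S)
CKY chart[0,7] = {N, N/(N\N), NP/(NP\N), PP/(PP\N), S/(S\N)}; S ∉ chart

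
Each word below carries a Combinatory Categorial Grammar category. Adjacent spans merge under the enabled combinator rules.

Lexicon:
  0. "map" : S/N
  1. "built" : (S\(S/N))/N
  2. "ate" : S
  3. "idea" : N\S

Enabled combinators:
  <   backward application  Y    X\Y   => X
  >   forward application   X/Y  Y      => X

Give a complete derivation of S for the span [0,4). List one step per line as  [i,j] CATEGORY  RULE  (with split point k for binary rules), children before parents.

[0,1] S/N  lex  "map"
[1,2] (S\(S/N))/N  lex  "built"
[2,3] S  lex  "ate"
[3,4] N\S  lex  "idea"
[2,4] N  <  k=3
[1,4] S\(S/N)  >  k=2
[0,4] S  <  k=1

[0,4] S   <
  [0,1] "map" : S/N
  [1,4] S\(S/N)   >
    [1,2] "built" : (S\(S/N))/N
    [2,4] N   <
      [2,3] "ate" : S
      [3,4] "idea" : N\S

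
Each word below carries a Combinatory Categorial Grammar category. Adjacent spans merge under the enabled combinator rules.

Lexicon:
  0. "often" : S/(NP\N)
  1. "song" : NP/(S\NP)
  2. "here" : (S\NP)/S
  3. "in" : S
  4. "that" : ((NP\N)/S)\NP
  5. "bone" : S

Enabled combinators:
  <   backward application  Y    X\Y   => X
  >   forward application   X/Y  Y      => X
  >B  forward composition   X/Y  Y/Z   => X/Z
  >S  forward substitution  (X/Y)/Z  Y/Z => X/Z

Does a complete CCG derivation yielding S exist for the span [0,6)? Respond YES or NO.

YES

[0,6] S   >
  [0,1] "often" : S/(NP\N)
  [1,6] NP\N   >
    [1,5] (NP\N)/S   <
      [1,4] NP   >
        [1,3] NP/S   >B
          [1,2] "song" : NP/(S\NP)
          [2,3] "here" : (S\NP)/S
        [3,4] "in" : S
      [4,5] "that" : ((NP\N)/S)\NP
    [5,6] "bone" : S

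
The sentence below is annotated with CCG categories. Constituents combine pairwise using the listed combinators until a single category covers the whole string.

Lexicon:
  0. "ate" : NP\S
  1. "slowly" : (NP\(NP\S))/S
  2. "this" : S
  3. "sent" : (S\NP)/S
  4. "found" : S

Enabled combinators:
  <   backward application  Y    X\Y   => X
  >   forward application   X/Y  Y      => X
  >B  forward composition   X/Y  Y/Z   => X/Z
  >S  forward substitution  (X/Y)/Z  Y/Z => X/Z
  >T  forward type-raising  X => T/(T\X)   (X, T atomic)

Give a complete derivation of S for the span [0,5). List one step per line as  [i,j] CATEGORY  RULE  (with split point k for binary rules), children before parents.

[0,5] S   <
  [0,3] NP   <
    [0,1] "ate" : NP\S
    [1,3] NP\(NP\S)   >
      [1,2] "slowly" : (NP\(NP\S))/S
      [2,3] "this" : S
  [3,5] S\NP   >
    [3,4] "sent" : (S\NP)/S
    [4,5] "found" : S

[0,1] NP\S  lex  "ate"
[1,2] (NP\(NP\S))/S  lex  "slowly"
[2,3] S  lex  "this"
[1,3] NP\(NP\S)  >  k=2
[0,3] NP  <  k=1
[3,4] (S\NP)/S  lex  "sent"
[4,5] S  lex  "found"
[3,5] S\NP  >  k=4
[0,5] S  <  k=3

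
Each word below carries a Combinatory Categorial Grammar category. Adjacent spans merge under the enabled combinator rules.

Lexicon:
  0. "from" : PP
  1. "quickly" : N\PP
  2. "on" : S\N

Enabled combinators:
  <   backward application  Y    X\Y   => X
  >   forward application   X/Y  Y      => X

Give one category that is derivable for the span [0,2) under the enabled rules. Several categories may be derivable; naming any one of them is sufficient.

N

[0,3] S   <
  [0,2] N   <
    [0,1] "from" : PP
    [1,2] "quickly" : N\PP
  [2,3] "on" : S\N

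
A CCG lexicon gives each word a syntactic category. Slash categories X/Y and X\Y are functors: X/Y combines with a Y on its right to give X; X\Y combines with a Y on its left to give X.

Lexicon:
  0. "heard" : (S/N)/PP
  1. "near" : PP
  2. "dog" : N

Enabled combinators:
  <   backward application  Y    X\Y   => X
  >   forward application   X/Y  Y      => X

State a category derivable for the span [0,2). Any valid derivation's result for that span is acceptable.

S/N

[0,3] S   >
  [0,2] S/N   >
    [0,1] "heard" : (S/N)/PP
    [1,2] "near" : PP
  [2,3] "dog" : N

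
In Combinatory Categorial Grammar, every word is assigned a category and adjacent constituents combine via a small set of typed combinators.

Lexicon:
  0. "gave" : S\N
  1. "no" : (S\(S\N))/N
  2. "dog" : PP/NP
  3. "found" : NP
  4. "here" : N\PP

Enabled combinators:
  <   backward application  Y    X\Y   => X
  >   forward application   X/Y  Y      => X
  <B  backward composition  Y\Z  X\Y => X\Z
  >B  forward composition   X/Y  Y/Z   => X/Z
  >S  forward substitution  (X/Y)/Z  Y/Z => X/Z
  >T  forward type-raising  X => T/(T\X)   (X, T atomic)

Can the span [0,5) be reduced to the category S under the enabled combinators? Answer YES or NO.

YES

[0,5] S   <
  [0,1] "gave" : S\N
  [1,5] S\(S\N)   >
    [1,2] "no" : (S\(S\N))/N
    [2,5] N   <
      [2,4] PP   >
        [2,3] "dog" : PP/NP
        [3,4] "found" : NP
      [4,5] "here" : N\PP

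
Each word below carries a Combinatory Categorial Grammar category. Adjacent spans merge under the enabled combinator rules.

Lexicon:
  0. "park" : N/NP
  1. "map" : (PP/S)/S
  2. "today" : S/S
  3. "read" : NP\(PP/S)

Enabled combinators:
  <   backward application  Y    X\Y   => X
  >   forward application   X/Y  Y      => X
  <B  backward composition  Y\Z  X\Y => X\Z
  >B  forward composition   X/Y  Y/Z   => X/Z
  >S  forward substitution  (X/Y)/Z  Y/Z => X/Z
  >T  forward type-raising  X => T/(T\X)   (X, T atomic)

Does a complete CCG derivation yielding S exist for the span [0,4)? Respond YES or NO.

NO

N/NP (PP/S)/S S/S NP\(PP/S)
CKY chart[0,4] = {N, N/(NP\NP), N/(N\N), NP/(NP\N), PP/(PP\N), S/(S\N)}; S ∉ chart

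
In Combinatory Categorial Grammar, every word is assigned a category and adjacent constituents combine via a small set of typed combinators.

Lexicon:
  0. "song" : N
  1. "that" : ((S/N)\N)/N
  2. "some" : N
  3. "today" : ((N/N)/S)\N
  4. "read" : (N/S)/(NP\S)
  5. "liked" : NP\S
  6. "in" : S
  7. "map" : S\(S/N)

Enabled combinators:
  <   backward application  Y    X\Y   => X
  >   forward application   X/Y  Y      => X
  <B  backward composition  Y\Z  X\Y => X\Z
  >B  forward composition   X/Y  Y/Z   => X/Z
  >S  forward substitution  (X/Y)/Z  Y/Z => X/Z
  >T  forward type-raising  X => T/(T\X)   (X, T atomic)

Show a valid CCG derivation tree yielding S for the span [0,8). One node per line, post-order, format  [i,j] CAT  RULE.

[0,8] S   <
  [0,7] S/N   <
    [0,1] "song" : N
    [1,7] (S/N)\N   >
      [1,2] "that" : ((S/N)\N)/N
      [2,7] N   >
        [2,6] N/S   >S
          [2,4] (N/N)/S   <
            [2,3] "some" : N
            [3,4] "today" : ((N/N)/S)\N
          [4,6] N/S   >
            [4,5] "read" : (N/S)/(NP\S)
            [5,6] "liked" : NP\S
        [6,7] "in" : S
  [7,8] "map" : S\(S/N)

[0,1] N  lex  "song"
[1,2] ((S/N)\N)/N  lex  "that"
[2,3] N  lex  "some"
[3,4] ((N/N)/S)\N  lex  "today"
[2,4] (N/N)/S  <  k=3
[4,5] (N/S)/(NP\S)  lex  "read"
[5,6] NP\S  lex  "liked"
[4,6] N/S  >  k=5
[2,6] N/S  >S  k=4
[6,7] S  lex  "in"
[2,7] N  >  k=6
[1,7] (S/N)\N  >  k=2
[0,7] S/N  <  k=1
[7,8] S\(S/N)  lex  "map"
[0,8] S  <  k=7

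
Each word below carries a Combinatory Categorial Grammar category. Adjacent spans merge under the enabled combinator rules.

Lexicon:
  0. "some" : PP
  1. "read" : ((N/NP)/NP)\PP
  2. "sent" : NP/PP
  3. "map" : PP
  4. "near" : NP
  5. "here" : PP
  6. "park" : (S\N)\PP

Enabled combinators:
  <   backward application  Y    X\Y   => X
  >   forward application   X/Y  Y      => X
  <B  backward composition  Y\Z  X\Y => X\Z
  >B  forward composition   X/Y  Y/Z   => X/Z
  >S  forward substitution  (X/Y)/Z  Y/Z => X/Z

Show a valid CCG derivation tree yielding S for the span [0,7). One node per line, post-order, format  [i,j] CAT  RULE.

[0,7] S   <
  [0,5] N   >
    [0,4] N/NP   >
      [0,2] (N/NP)/NP   <
        [0,1] "some" : PP
        [1,2] "read" : ((N/NP)/NP)\PP
      [2,4] NP   >
        [2,3] "sent" : NP/PP
        [3,4] "map" : PP
    [4,5] "near" : NP
  [5,7] S\N   <
    [5,6] "here" : PP
    [6,7] "park" : (S\N)\PP

[0,1] PP  lex  "some"
[1,2] ((N/NP)/NP)\PP  lex  "read"
[0,2] (N/NP)/NP  <  k=1
[2,3] NP/PP  lex  "sent"
[3,4] PP  lex  "map"
[2,4] NP  >  k=3
[0,4] N/NP  >  k=2
[4,5] NP  lex  "near"
[0,5] N  >  k=4
[5,6] PP  lex  "here"
[6,7] (S\N)\PP  lex  "park"
[5,7] S\N  <  k=6
[0,7] S  <  k=5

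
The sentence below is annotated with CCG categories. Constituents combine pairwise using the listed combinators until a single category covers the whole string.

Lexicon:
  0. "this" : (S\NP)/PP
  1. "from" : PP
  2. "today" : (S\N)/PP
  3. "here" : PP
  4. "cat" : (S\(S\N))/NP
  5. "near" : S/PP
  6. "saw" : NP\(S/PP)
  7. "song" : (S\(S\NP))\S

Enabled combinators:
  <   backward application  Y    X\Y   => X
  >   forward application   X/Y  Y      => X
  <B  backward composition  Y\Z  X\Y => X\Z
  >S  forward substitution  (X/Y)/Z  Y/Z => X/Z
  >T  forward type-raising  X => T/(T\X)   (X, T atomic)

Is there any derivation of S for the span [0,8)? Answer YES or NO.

YES

[0,8] S   <
  [0,2] S\NP   >
    [0,1] "this" : (S\NP)/PP
    [1,2] "from" : PP
  [2,8] S\(S\NP)   <
    [2,7] S   <
      [2,4] S\N   >
        [2,3] "today" : (S\N)/PP
        [3,4] "here" : PP
      [4,7] S\(S\N)   >
        [4,5] "cat" : (S\(S\N))/NP
        [5,7] NP   <
          [5,6] "near" : S/PP
          [6,7] "saw" : NP\(S/PP)
    [7,8] "song" : (S\(S\NP))\S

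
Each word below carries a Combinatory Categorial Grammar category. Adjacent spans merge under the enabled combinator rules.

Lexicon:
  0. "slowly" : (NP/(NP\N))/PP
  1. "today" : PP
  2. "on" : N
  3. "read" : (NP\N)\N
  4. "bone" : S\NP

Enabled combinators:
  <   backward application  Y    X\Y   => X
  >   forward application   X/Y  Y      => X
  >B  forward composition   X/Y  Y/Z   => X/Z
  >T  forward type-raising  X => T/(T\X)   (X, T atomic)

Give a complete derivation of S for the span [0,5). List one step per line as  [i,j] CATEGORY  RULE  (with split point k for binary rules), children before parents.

[0,5] S   <
  [0,4] NP   >
    [0,2] NP/(NP\N)   >
      [0,1] "slowly" : (NP/(NP\N))/PP
      [1,2] "today" : PP
    [2,4] NP\N   <
      [2,3] "on" : N
      [3,4] "read" : (NP\N)\N
  [4,5] "bone" : S\NP

[0,1] (NP/(NP\N))/PP  lex  "slowly"
[1,2] PP  lex  "today"
[0,2] NP/(NP\N)  >  k=1
[2,3] N  lex  "on"
[3,4] (NP\N)\N  lex  "read"
[2,4] NP\N  <  k=3
[0,4] NP  >  k=2
[4,5] S\NP  lex  "bone"
[0,5] S  <  k=4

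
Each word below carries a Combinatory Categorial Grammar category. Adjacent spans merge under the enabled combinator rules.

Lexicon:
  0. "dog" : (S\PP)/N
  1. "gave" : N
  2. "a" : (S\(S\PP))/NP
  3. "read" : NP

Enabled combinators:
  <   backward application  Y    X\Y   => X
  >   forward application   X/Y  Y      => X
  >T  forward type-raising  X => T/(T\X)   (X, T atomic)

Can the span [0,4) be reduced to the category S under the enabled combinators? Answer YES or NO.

[0,4] S   <
  [0,2] S\PP   >
    [0,1] "dog" : (S\PP)/N
    [1,2] "gave" : N
  [2,4] S\(S\PP)   >
    [2,3] "a" : (S\(S\PP))/NP
    [3,4] "read" : NP

YES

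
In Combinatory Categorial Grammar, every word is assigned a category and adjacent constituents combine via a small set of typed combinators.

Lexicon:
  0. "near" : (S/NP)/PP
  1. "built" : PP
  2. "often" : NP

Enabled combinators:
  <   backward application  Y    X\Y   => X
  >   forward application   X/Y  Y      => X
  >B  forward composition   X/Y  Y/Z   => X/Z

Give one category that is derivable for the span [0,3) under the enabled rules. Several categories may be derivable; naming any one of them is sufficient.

S

[0,3] S   >
  [0,2] S/NP   >
    [0,1] "near" : (S/NP)/PP
    [1,2] "built" : PP
  [2,3] "often" : NP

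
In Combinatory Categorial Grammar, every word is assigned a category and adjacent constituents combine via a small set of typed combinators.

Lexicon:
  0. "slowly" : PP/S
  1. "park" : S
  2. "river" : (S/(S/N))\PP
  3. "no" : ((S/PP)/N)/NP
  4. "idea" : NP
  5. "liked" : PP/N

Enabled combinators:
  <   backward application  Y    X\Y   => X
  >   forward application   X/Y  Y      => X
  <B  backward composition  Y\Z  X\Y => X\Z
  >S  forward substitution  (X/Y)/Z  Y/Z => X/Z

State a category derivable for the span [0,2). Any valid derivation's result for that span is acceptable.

[0,6] S   >
  [0,3] S/(S/N)   <
    [0,2] PP   >
      [0,1] "slowly" : PP/S
      [1,2] "park" : S
    [2,3] "river" : (S/(S/N))\PP
  [3,6] S/N   >S
    [3,5] (S/PP)/N   >
      [3,4] "no" : ((S/PP)/N)/NP
      [4,5] "idea" : NP
    [5,6] "liked" : PP/N

PP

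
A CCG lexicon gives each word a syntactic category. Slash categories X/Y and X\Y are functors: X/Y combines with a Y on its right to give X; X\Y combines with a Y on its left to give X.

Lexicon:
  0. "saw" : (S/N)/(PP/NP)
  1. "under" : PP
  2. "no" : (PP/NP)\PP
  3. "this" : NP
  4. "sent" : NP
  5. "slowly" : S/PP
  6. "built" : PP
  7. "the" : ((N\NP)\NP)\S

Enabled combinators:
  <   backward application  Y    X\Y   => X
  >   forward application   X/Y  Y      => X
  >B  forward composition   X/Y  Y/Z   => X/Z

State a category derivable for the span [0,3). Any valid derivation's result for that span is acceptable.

[0,8] S   >
  [0,3] S/N   >
    [0,1] "saw" : (S/N)/(PP/NP)
    [1,3] PP/NP   <
      [1,2] "under" : PP
      [2,3] "no" : (PP/NP)\PP
  [3,8] N   <
    [3,4] "this" : NP
    [4,8] N\NP   <
      [4,5] "sent" : NP
      [5,8] (N\NP)\NP   <
        [5,7] S   >
          [5,6] "slowly" : S/PP
          [6,7] "built" : PP
        [7,8] "the" : ((N\NP)\NP)\S

S/N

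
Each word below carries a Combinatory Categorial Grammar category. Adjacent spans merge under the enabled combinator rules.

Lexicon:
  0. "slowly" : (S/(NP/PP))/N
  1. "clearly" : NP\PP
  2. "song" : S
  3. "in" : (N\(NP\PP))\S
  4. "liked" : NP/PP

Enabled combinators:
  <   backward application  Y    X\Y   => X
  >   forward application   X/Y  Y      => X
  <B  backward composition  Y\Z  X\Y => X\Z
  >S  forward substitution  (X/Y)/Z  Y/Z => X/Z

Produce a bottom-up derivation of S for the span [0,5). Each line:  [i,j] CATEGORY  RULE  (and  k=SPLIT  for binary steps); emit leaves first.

[0,1] (S/(NP/PP))/N  lex  "slowly"
[1,2] NP\PP  lex  "clearly"
[2,3] S  lex  "song"
[3,4] (N\(NP\PP))\S  lex  "in"
[2,4] N\(NP\PP)  <  k=3
[1,4] N  <  k=2
[0,4] S/(NP/PP)  >  k=1
[4,5] NP/PP  lex  "liked"
[0,5] S  >  k=4

[0,5] S   >
  [0,4] S/(NP/PP)   >
    [0,1] "slowly" : (S/(NP/PP))/N
    [1,4] N   <
      [1,2] "clearly" : NP\PP
      [2,4] N\(NP\PP)   <
        [2,3] "song" : S
        [3,4] "in" : (N\(NP\PP))\S
  [4,5] "liked" : NP/PP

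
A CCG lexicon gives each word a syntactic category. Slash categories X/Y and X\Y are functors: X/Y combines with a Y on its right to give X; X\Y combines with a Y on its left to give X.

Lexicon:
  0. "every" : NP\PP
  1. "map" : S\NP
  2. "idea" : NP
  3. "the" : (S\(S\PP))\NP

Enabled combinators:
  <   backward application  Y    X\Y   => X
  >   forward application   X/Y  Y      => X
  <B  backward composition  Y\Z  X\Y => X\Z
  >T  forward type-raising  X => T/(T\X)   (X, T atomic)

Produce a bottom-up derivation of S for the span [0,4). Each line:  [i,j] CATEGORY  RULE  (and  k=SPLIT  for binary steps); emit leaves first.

[0,4] S   <
  [0,2] S\PP   <B
    [0,1] "every" : NP\PP
    [1,2] "map" : S\NP
  [2,4] S\(S\PP)   <
    [2,3] "idea" : NP
    [3,4] "the" : (S\(S\PP))\NP

[0,1] NP\PP  lex  "every"
[1,2] S\NP  lex  "map"
[0,2] S\PP  <B  k=1
[2,3] NP  lex  "idea"
[3,4] (S\(S\PP))\NP  lex  "the"
[2,4] S\(S\PP)  <  k=3
[0,4] S  <  k=2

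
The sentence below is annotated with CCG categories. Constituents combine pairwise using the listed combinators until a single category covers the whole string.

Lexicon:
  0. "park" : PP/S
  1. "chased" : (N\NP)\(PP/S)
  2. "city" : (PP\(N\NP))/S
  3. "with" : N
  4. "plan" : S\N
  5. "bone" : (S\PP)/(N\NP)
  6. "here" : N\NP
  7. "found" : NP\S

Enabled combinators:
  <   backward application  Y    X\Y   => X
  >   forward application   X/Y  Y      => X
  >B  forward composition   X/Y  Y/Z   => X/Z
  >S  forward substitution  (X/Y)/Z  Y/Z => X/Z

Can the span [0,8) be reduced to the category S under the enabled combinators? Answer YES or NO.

PP/S (N\NP)\(PP/S) (PP\(N\NP))/S N S\N (S\PP)/(N\NP) N\NP NP\S
CKY chart[0,8] = {NP}; S ∉ chart

NO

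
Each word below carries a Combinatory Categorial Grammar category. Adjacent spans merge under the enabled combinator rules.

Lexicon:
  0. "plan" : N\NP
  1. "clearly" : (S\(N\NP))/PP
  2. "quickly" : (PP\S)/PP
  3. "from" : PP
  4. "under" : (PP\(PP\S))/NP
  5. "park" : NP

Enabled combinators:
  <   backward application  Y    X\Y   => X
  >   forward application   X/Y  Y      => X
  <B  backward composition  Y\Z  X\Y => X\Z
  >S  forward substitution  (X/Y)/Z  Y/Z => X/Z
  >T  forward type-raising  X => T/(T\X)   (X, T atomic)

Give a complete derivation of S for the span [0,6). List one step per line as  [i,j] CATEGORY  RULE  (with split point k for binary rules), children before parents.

[0,6] S   <
  [0,1] "plan" : N\NP
  [1,6] S\(N\NP)   >
    [1,2] "clearly" : (S\(N\NP))/PP
    [2,6] PP   <
      [2,4] PP\S   >
        [2,3] "quickly" : (PP\S)/PP
        [3,4] "from" : PP
      [4,6] PP\(PP\S)   >
        [4,5] "under" : (PP\(PP\S))/NP
        [5,6] "park" : NP

[0,1] N\NP  lex  "plan"
[1,2] (S\(N\NP))/PP  lex  "clearly"
[2,3] (PP\S)/PP  lex  "quickly"
[3,4] PP  lex  "from"
[2,4] PP\S  >  k=3
[4,5] (PP\(PP\S))/NP  lex  "under"
[5,6] NP  lex  "park"
[4,6] PP\(PP\S)  >  k=5
[2,6] PP  <  k=4
[1,6] S\(N\NP)  >  k=2
[0,6] S  <  k=1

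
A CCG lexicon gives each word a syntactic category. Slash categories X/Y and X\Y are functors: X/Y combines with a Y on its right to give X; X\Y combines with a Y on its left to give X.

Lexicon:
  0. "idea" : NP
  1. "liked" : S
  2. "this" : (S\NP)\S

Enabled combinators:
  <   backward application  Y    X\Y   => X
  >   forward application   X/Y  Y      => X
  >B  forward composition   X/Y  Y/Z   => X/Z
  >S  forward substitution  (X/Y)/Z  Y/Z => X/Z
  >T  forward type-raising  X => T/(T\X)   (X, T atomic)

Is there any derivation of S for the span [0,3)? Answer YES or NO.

YES

[0,3] S   <
  [0,1] "idea" : NP
  [1,3] S\NP   <
    [1,2] "liked" : S
    [2,3] "this" : (S\NP)\S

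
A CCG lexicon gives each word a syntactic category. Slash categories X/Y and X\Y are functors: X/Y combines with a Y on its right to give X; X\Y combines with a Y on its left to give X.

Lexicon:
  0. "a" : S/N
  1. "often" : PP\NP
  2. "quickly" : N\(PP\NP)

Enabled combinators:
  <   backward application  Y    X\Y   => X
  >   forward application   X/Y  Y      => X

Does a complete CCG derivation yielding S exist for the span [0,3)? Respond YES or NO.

[0,3] S   >
  [0,1] "a" : S/N
  [1,3] N   <
    [1,2] "often" : PP\NP
    [2,3] "quickly" : N\(PP\NP)

YES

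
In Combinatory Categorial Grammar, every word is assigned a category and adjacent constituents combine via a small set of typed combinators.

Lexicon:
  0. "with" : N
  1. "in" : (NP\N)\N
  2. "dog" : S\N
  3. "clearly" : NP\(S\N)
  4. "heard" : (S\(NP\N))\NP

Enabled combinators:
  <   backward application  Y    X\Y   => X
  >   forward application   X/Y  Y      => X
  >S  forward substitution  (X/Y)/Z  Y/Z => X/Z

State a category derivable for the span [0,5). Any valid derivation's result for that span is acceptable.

S

[0,5] S   <
  [0,2] NP\N   <
    [0,1] "with" : N
    [1,2] "in" : (NP\N)\N
  [2,5] S\(NP\N)   <
    [2,4] NP   <
      [2,3] "dog" : S\N
      [3,4] "clearly" : NP\(S\N)
    [4,5] "heard" : (S\(NP\N))\NP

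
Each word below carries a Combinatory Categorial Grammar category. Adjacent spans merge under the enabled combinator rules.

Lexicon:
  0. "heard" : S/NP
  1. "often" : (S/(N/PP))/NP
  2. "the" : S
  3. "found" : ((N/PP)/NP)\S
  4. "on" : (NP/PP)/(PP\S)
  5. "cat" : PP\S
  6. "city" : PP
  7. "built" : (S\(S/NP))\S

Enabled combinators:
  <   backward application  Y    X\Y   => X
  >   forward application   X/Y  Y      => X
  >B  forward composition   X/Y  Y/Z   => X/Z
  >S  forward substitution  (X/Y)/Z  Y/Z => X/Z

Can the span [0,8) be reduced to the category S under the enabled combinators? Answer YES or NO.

YES

[0,8] S   <
  [0,1] "heard" : S/NP
  [1,8] S\(S/NP)   <
    [1,7] S   >
      [1,4] S/NP   >S
        [1,2] "often" : (S/(N/PP))/NP
        [2,4] (N/PP)/NP   <
          [2,3] "the" : S
          [3,4] "found" : ((N/PP)/NP)\S
      [4,7] NP   >
        [4,6] NP/PP   >
          [4,5] "on" : (NP/PP)/(PP\S)
          [5,6] "cat" : PP\S
        [6,7] "city" : PP
    [7,8] "built" : (S\(S/NP))\S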